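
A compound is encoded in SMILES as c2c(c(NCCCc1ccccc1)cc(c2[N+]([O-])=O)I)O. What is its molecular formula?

Heavy atoms from the SMILES: 15 C, 1 I, 2 N, 3 O.
Implicit hydrogens by atom environment:
  7 × C (aromatic): 1 H each → 7
  5 × C (aromatic): no H
  3 × C: 2 H each → 6
  1 × I: no H
  1 × N: 1 H
  1 × N (charge +1): no H
  1 × O: 1 H
  1 × O: no H
  1 × O (charge -1): no H
  Total hydrogens = 15.
Molecular formula: C15H15IN2O3

C15H15IN2O3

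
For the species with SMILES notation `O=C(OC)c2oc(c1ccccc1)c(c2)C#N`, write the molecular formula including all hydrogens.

C13H9NO3

Heavy atoms from the SMILES: 13 C, 1 N, 3 O.
Implicit hydrogens by atom environment:
  6 × C (aromatic): 1 H each → 6
  4 × C (aromatic): no H
  2 × C: no H
  2 × O: no H
  1 × C: 3 H
  1 × N: no H
  1 × O (aromatic): no H
  Total hydrogens = 9.
Molecular formula: C13H9NO3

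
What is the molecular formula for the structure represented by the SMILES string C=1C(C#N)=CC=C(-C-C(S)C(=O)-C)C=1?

C11H11NOS

Heavy atoms from the SMILES: 11 C, 1 N, 1 O, 1 S.
Implicit hydrogens by atom environment:
  4 × C (aromatic): 1 H each → 4
  2 × C (aromatic): no H
  2 × C: no H
  1 × C: 3 H
  1 × C: 2 H
  1 × C: 1 H
  1 × N: no H
  1 × O: no H
  1 × S: 1 H
  Total hydrogens = 11.
Molecular formula: C11H11NOS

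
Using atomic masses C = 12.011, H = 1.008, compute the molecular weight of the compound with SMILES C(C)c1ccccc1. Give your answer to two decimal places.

106.17

Molecular formula: C8H10.
M = 8×12.011 + 10×1.008 = 106.17 g/mol.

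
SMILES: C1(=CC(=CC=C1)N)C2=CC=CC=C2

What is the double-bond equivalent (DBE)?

Molecular formula from the SMILES: C12H11N.
DoU = (2C + 2 + N − H − X)/2 = (2·12 + 2 + 1 − 11 − 0)/2 = 16/2 = 8.
(Structurally: 2 ring(s) + 6 π bond(s) = 8.)

8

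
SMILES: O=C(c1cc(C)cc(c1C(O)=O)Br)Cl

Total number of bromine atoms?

The symbol for bromine appears 1 time in the SMILES.

1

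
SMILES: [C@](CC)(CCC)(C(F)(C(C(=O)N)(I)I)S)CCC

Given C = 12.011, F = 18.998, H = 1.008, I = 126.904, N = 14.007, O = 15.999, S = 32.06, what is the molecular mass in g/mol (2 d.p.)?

Molecular formula: C12H22FI2NOS.
M = 12×12.011 + 1×18.998 + 22×1.008 + 2×126.904 + 1×14.007 + 1×15.999 + 1×32.06 = 501.18 g/mol.

501.18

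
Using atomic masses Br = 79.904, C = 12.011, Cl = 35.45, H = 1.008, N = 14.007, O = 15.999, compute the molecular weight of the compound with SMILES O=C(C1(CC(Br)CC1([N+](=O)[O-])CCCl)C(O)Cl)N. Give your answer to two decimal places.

364.02

Molecular formula: C9H13BrCl2N2O4.
M = 1×79.904 + 9×12.011 + 2×35.45 + 13×1.008 + 2×14.007 + 4×15.999 = 364.02 g/mol.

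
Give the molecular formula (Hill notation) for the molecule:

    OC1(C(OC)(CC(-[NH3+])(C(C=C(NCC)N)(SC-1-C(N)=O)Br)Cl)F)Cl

C12H21BrCl2FN4O3S+

Heavy atoms from the SMILES: 1 Br, 12 C, 2 Cl, 1 F, 4 N, 3 O, 1 S.
Implicit hydrogens by atom environment:
  6 × C: no H
  2 × C: 3 H each → 6
  2 × C: 2 H each → 4
  2 × C: 1 H each → 2
  2 × Cl: no H
  2 × N: 2 H each → 4
  2 × O: no H
  1 × Br: no H
  1 × F: no H
  1 × N (charge +1): 3 H
  1 × N: 1 H
  1 × O: 1 H
  1 × S: no H
  Total hydrogens = 21.
Net charge +1.
Molecular formula: C12H21BrCl2FN4O3S+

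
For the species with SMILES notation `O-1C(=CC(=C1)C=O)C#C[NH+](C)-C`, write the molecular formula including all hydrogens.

C9H10NO2+

Heavy atoms from the SMILES: 9 C, 1 N, 2 O.
Implicit hydrogens by atom environment:
  2 × C: 3 H each → 6
  2 × C (aromatic): 1 H each → 2
  2 × C (aromatic): no H
  2 × C: no H
  1 × C: 1 H
  1 × N (charge +1): 1 H
  1 × O (aromatic): no H
  1 × O: no H
  Total hydrogens = 10.
Net charge +1.
Molecular formula: C9H10NO2+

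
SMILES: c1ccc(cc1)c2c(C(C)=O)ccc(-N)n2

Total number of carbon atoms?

13

The symbol for carbon appears 13 times in the SMILES. Lowercase c denotes aromatic carbon and counts toward C.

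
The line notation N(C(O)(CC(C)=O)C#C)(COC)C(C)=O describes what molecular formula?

C10H15NO4

Heavy atoms from the SMILES: 10 C, 1 N, 4 O.
Implicit hydrogens by atom environment:
  4 × C: no H
  3 × C: 3 H each → 9
  3 × O: no H
  2 × C: 2 H each → 4
  1 × C: 1 H
  1 × N: no H
  1 × O: 1 H
  Total hydrogens = 15.
Molecular formula: C10H15NO4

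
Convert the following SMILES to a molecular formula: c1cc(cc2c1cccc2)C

C11H10

Heavy atoms from the SMILES: 11 C.
Implicit hydrogens by atom environment:
  7 × C (aromatic): 1 H each → 7
  3 × C (aromatic): no H
  1 × C: 3 H
  Total hydrogens = 10.
Molecular formula: C11H10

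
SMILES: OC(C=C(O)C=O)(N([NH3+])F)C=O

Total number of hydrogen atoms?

8

Hydrogens are implicit in SMILES; fill each atom to its normal valence:
  3 × C: 1 H each → 3
  2 × C: no H
  2 × O: 1 H each → 2
  2 × O: no H
  1 × F: no H
  1 × N (charge +1): 3 H
  1 × N: no H
  Total hydrogens = 8.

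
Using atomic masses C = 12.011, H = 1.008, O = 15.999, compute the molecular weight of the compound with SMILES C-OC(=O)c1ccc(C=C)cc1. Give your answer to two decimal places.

162.19

Molecular formula: C10H10O2.
M = 10×12.011 + 10×1.008 + 2×15.999 = 162.19 g/mol.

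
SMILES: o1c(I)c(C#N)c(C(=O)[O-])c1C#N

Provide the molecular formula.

C7IN2O3-

Heavy atoms from the SMILES: 7 C, 1 I, 2 N, 3 O.
Implicit hydrogens by atom environment:
  4 × C (aromatic): no H
  3 × C: no H
  2 × N: no H
  1 × I: no H
  1 × O (aromatic): no H
  1 × O: no H
  1 × O (charge -1): no H
  Total hydrogens = 0.
Net charge -1.
Molecular formula: C7IN2O3-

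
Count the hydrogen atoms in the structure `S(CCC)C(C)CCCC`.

20

Hydrogens are implicit in SMILES; fill each atom to its normal valence:
  5 × C: 2 H each → 10
  3 × C: 3 H each → 9
  1 × C: 1 H
  1 × S: no H
  Total hydrogens = 20.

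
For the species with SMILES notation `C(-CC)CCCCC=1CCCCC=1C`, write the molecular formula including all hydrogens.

C14H26

Heavy atoms from the SMILES: 14 C.
Implicit hydrogens by atom environment:
  10 × C: 2 H each → 20
  2 × C: 3 H each → 6
  2 × C: no H
  Total hydrogens = 26.
Molecular formula: C14H26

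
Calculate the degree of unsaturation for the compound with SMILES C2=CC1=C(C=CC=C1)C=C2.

7

Molecular formula from the SMILES: C10H8.
DoU = (2C + 2 + N − H − X)/2 = (2·10 + 2 + 0 − 8 − 0)/2 = 14/2 = 7.
(Structurally: 2 ring(s) + 5 π bond(s) = 7.)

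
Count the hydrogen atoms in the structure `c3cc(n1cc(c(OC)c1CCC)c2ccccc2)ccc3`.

Hydrogens are implicit in SMILES; fill each atom to its normal valence:
  11 × C (aromatic): 1 H each → 11
  5 × C (aromatic): no H
  2 × C: 3 H each → 6
  2 × C: 2 H each → 4
  1 × N (aromatic): no H
  1 × O: no H
  Total hydrogens = 21.

21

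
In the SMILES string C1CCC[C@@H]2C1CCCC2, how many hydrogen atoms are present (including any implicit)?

Hydrogens are implicit in SMILES; fill each atom to its normal valence:
  8 × C: 2 H each → 16
  2 × C: 1 H each → 2
  Total hydrogens = 18.

18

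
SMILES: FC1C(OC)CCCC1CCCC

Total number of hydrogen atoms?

Hydrogens are implicit in SMILES; fill each atom to its normal valence:
  6 × C: 2 H each → 12
  3 × C: 1 H each → 3
  2 × C: 3 H each → 6
  1 × F: no H
  1 × O: no H
  Total hydrogens = 21.

21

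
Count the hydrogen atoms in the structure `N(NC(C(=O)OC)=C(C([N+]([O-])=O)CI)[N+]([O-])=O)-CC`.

Hydrogens are implicit in SMILES; fill each atom to its normal valence:
  4 × O: no H
  3 × C: no H
  2 × C: 3 H each → 6
  2 × C: 2 H each → 4
  2 × N: 1 H each → 2
  2 × N (charge +1): no H
  2 × O (charge -1): no H
  1 × C: 1 H
  1 × I: no H
  Total hydrogens = 13.

13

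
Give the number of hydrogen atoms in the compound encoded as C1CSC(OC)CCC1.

Hydrogens are implicit in SMILES; fill each atom to its normal valence:
  5 × C: 2 H each → 10
  1 × C: 3 H
  1 × C: 1 H
  1 × O: no H
  1 × S: no H
  Total hydrogens = 14.

14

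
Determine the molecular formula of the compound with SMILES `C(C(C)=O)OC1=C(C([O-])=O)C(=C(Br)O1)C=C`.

Heavy atoms from the SMILES: 1 Br, 10 C, 5 O.
Implicit hydrogens by atom environment:
  4 × C (aromatic): no H
  3 × O: no H
  2 × C: 2 H each → 4
  2 × C: no H
  1 × Br: no H
  1 × C: 3 H
  1 × C: 1 H
  1 × O (aromatic): no H
  1 × O (charge -1): no H
  Total hydrogens = 8.
Net charge -1.
Molecular formula: C10H8BrO5-

C10H8BrO5-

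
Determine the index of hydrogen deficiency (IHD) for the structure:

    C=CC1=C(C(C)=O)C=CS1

5

Molecular formula from the SMILES: C8H8OS.
DoU = (2C + 2 + N − H − X)/2 = (2·8 + 2 + 0 − 8 − 0)/2 = 10/2 = 5.
(Structurally: 1 ring(s) + 4 π bond(s) = 5.)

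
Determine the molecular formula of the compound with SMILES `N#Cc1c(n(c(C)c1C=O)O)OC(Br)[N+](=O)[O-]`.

Heavy atoms from the SMILES: 1 Br, 8 C, 3 N, 5 O.
Implicit hydrogens by atom environment:
  4 × C (aromatic): no H
  3 × O: no H
  2 × C: 1 H each → 2
  1 × Br: no H
  1 × C: 3 H
  1 × C: no H
  1 × N (aromatic): no H
  1 × N: no H
  1 × N (charge +1): no H
  1 × O: 1 H
  1 × O (charge -1): no H
  Total hydrogens = 6.
Molecular formula: C8H6BrN3O5

C8H6BrN3O5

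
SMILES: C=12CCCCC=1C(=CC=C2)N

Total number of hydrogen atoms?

13

Hydrogens are implicit in SMILES; fill each atom to its normal valence:
  4 × C: 2 H each → 8
  3 × C (aromatic): 1 H each → 3
  3 × C (aromatic): no H
  1 × N: 2 H
  Total hydrogens = 13.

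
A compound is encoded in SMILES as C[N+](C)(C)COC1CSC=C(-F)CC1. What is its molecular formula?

C10H19FNOS+

Heavy atoms from the SMILES: 10 C, 1 F, 1 N, 1 O, 1 S.
Implicit hydrogens by atom environment:
  4 × C: 2 H each → 8
  3 × C: 3 H each → 9
  2 × C: 1 H each → 2
  1 × C: no H
  1 × F: no H
  1 × N (charge +1): no H
  1 × O: no H
  1 × S: no H
  Total hydrogens = 19.
Net charge +1.
Molecular formula: C10H19FNOS+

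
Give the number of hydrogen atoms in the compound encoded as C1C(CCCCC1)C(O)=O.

Hydrogens are implicit in SMILES; fill each atom to its normal valence:
  6 × C: 2 H each → 12
  1 × C: 1 H
  1 × C: no H
  1 × O: 1 H
  1 × O: no H
  Total hydrogens = 14.

14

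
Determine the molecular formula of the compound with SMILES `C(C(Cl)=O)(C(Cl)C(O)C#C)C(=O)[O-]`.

Heavy atoms from the SMILES: 7 C, 2 Cl, 4 O.
Implicit hydrogens by atom environment:
  4 × C: 1 H each → 4
  3 × C: no H
  2 × Cl: no H
  2 × O: no H
  1 × O: 1 H
  1 × O (charge -1): no H
  Total hydrogens = 5.
Net charge -1.
Molecular formula: C7H5Cl2O4-

C7H5Cl2O4-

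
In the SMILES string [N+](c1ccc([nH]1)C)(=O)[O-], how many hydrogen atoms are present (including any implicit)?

Hydrogens are implicit in SMILES; fill each atom to its normal valence:
  2 × C (aromatic): 1 H each → 2
  2 × C (aromatic): no H
  1 × C: 3 H
  1 × N (aromatic): 1 H
  1 × N (charge +1): no H
  1 × O: no H
  1 × O (charge -1): no H
  Total hydrogens = 6.

6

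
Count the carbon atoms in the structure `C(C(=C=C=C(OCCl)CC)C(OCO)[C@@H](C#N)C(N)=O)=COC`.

The symbol for carbon appears 15 times in the SMILES. (Cl is a single chlorine, not C + l.)

15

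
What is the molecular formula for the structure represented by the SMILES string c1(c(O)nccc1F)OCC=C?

C8H8FNO2

Heavy atoms from the SMILES: 8 C, 1 F, 1 N, 2 O.
Implicit hydrogens by atom environment:
  3 × C (aromatic): no H
  2 × C: 2 H each → 4
  2 × C (aromatic): 1 H each → 2
  1 × C: 1 H
  1 × F: no H
  1 × N (aromatic): no H
  1 × O: 1 H
  1 × O: no H
  Total hydrogens = 8.
Molecular formula: C8H8FNO2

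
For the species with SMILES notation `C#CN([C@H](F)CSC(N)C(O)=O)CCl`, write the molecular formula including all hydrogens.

Heavy atoms from the SMILES: 7 C, 1 Cl, 1 F, 2 N, 2 O, 1 S.
Implicit hydrogens by atom environment:
  3 × C: 1 H each → 3
  2 × C: 2 H each → 4
  2 × C: no H
  1 × Cl: no H
  1 × F: no H
  1 × N: 2 H
  1 × N: no H
  1 × O: 1 H
  1 × O: no H
  1 × S: no H
  Total hydrogens = 10.
Molecular formula: C7H10ClFN2O2S

C7H10ClFN2O2S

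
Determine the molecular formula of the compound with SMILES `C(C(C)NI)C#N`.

Heavy atoms from the SMILES: 4 C, 1 I, 2 N.
Implicit hydrogens by atom environment:
  1 × C: 3 H
  1 × C: 2 H
  1 × C: 1 H
  1 × C: no H
  1 × I: no H
  1 × N: 1 H
  1 × N: no H
  Total hydrogens = 7.
Molecular formula: C4H7IN2

C4H7IN2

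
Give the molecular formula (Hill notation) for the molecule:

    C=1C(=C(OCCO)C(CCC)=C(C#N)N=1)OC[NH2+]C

C13H20N3O3+

Heavy atoms from the SMILES: 13 C, 3 N, 3 O.
Implicit hydrogens by atom environment:
  5 × C: 2 H each → 10
  4 × C (aromatic): no H
  2 × C: 3 H each → 6
  2 × O: no H
  1 × C (aromatic): 1 H
  1 × C: no H
  1 × N (charge +1): 2 H
  1 × N (aromatic): no H
  1 × N: no H
  1 × O: 1 H
  Total hydrogens = 20.
Net charge +1.
Molecular formula: C13H20N3O3+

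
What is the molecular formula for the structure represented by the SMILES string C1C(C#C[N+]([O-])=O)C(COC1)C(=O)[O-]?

C8H8NO5-

Heavy atoms from the SMILES: 8 C, 1 N, 5 O.
Implicit hydrogens by atom environment:
  3 × C: 2 H each → 6
  3 × C: no H
  3 × O: no H
  2 × C: 1 H each → 2
  2 × O (charge -1): no H
  1 × N (charge +1): no H
  Total hydrogens = 8.
Net charge -1.
Molecular formula: C8H8NO5-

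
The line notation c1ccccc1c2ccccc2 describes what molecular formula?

Heavy atoms from the SMILES: 12 C.
Implicit hydrogens by atom environment:
  10 × C (aromatic): 1 H each → 10
  2 × C (aromatic): no H
  Total hydrogens = 10.
Molecular formula: C12H10

C12H10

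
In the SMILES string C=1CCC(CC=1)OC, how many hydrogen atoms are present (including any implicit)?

Hydrogens are implicit in SMILES; fill each atom to its normal valence:
  3 × C: 2 H each → 6
  3 × C: 1 H each → 3
  1 × C: 3 H
  1 × O: no H
  Total hydrogens = 12.

12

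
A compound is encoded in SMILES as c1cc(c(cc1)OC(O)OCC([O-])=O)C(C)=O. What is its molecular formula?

C11H11O6-

Heavy atoms from the SMILES: 11 C, 6 O.
Implicit hydrogens by atom environment:
  4 × C (aromatic): 1 H each → 4
  4 × O: no H
  2 × C (aromatic): no H
  2 × C: no H
  1 × C: 3 H
  1 × C: 2 H
  1 × C: 1 H
  1 × O: 1 H
  1 × O (charge -1): no H
  Total hydrogens = 11.
Net charge -1.
Molecular formula: C11H11O6-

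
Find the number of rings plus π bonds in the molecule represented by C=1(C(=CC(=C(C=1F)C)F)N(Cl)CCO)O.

4

Molecular formula from the SMILES: C9H10ClF2NO2.
DoU = (2C + 2 + N − H − X)/2 = (2·9 + 2 + 1 − 10 − 3)/2 = 8/2 = 4.
(Structurally: 1 ring(s) + 3 π bond(s) = 4.)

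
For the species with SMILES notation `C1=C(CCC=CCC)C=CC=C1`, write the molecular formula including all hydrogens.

Heavy atoms from the SMILES: 12 C.
Implicit hydrogens by atom environment:
  5 × C (aromatic): 1 H each → 5
  3 × C: 2 H each → 6
  2 × C: 1 H each → 2
  1 × C: 3 H
  1 × C (aromatic): no H
  Total hydrogens = 16.
Molecular formula: C12H16

C12H16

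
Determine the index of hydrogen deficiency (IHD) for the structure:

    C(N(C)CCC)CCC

Molecular formula from the SMILES: C8H19N.
DoU = (2C + 2 + N − H − X)/2 = (2·8 + 2 + 1 − 19 − 0)/2 = 0/2 = 0.
(Structurally: 0 ring(s) + 0 π bond(s) = 0.)

0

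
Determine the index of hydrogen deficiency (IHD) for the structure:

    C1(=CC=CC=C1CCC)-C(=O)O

Molecular formula from the SMILES: C10H12O2.
DoU = (2C + 2 + N − H − X)/2 = (2·10 + 2 + 0 − 12 − 0)/2 = 10/2 = 5.
(Structurally: 1 ring(s) + 4 π bond(s) = 5.)

5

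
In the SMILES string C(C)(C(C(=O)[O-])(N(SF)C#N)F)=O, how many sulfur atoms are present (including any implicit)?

1

The symbol for sulfur appears 1 time in the SMILES.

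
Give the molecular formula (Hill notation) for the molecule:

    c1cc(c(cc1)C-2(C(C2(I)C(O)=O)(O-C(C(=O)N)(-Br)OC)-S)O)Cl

C13H12BrClINO6S

Heavy atoms from the SMILES: 1 Br, 13 C, 1 Cl, 1 I, 1 N, 6 O, 1 S.
Implicit hydrogens by atom environment:
  6 × C: no H
  4 × C (aromatic): 1 H each → 4
  4 × O: no H
  2 × C (aromatic): no H
  2 × O: 1 H each → 2
  1 × Br: no H
  1 × C: 3 H
  1 × Cl: no H
  1 × I: no H
  1 × N: 2 H
  1 × S: 1 H
  Total hydrogens = 12.
Molecular formula: C13H12BrClINO6S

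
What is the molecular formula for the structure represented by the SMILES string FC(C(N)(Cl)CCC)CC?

Heavy atoms from the SMILES: 7 C, 1 Cl, 1 F, 1 N.
Implicit hydrogens by atom environment:
  3 × C: 2 H each → 6
  2 × C: 3 H each → 6
  1 × C: 1 H
  1 × C: no H
  1 × Cl: no H
  1 × F: no H
  1 × N: 2 H
  Total hydrogens = 15.
Molecular formula: C7H15ClFN

C7H15ClFN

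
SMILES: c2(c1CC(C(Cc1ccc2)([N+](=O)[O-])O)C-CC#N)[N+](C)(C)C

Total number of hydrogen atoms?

Hydrogens are implicit in SMILES; fill each atom to its normal valence:
  4 × C: 2 H each → 8
  3 × C: 3 H each → 9
  3 × C (aromatic): 1 H each → 3
  3 × C (aromatic): no H
  2 × C: no H
  2 × N (charge +1): no H
  1 × C: 1 H
  1 × N: no H
  1 × O: 1 H
  1 × O: no H
  1 × O (charge -1): no H
  Total hydrogens = 22.

22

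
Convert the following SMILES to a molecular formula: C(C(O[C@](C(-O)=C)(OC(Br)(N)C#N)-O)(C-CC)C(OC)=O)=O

C12H17BrN2O7

Heavy atoms from the SMILES: 1 Br, 12 C, 2 N, 7 O.
Implicit hydrogens by atom environment:
  6 × C: no H
  5 × O: no H
  3 × C: 2 H each → 6
  2 × C: 3 H each → 6
  2 × O: 1 H each → 2
  1 × Br: no H
  1 × C: 1 H
  1 × N: 2 H
  1 × N: no H
  Total hydrogens = 17.
Molecular formula: C12H17BrN2O7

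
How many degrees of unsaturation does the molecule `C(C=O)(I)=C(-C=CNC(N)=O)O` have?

Molecular formula from the SMILES: C6H7IN2O3.
DoU = (2C + 2 + N − H − X)/2 = (2·6 + 2 + 2 − 7 − 1)/2 = 8/2 = 4.
(Structurally: 0 ring(s) + 4 π bond(s) = 4.)

4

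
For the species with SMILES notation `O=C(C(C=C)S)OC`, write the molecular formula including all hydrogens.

C5H8O2S

Heavy atoms from the SMILES: 5 C, 2 O, 1 S.
Implicit hydrogens by atom environment:
  2 × C: 1 H each → 2
  2 × O: no H
  1 × C: 3 H
  1 × C: 2 H
  1 × C: no H
  1 × S: 1 H
  Total hydrogens = 8.
Molecular formula: C5H8O2S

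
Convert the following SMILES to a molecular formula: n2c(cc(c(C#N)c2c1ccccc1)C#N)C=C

C15H9N3

Heavy atoms from the SMILES: 15 C, 3 N.
Implicit hydrogens by atom environment:
  6 × C (aromatic): 1 H each → 6
  5 × C (aromatic): no H
  2 × C: no H
  2 × N: no H
  1 × C: 2 H
  1 × C: 1 H
  1 × N (aromatic): no H
  Total hydrogens = 9.
Molecular formula: C15H9N3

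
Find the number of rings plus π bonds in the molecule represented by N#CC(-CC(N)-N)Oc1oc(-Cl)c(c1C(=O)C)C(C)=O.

7

Molecular formula from the SMILES: C12H14ClN3O4.
DoU = (2C + 2 + N − H − X)/2 = (2·12 + 2 + 3 − 14 − 1)/2 = 14/2 = 7.
(Structurally: 1 ring(s) + 6 π bond(s) = 7.)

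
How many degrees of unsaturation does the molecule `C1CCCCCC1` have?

Molecular formula from the SMILES: C7H14.
DoU = (2C + 2 + N − H − X)/2 = (2·7 + 2 + 0 − 14 − 0)/2 = 2/2 = 1.
(Structurally: 1 ring(s) + 0 π bond(s) = 1.)

1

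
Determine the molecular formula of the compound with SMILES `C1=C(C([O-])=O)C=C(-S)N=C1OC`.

C7H6NO3S-

Heavy atoms from the SMILES: 7 C, 1 N, 3 O, 1 S.
Implicit hydrogens by atom environment:
  3 × C (aromatic): no H
  2 × C (aromatic): 1 H each → 2
  2 × O: no H
  1 × C: 3 H
  1 × C: no H
  1 × N (aromatic): no H
  1 × O (charge -1): no H
  1 × S: 1 H
  Total hydrogens = 6.
Net charge -1.
Molecular formula: C7H6NO3S-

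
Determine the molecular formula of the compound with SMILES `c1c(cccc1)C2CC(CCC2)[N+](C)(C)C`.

C15H24N+

Heavy atoms from the SMILES: 15 C, 1 N.
Implicit hydrogens by atom environment:
  5 × C (aromatic): 1 H each → 5
  4 × C: 2 H each → 8
  3 × C: 3 H each → 9
  2 × C: 1 H each → 2
  1 × C (aromatic): no H
  1 × N (charge +1): no H
  Total hydrogens = 24.
Net charge +1.
Molecular formula: C15H24N+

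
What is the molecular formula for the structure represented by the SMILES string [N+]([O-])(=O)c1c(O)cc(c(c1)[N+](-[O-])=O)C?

Heavy atoms from the SMILES: 7 C, 2 N, 5 O.
Implicit hydrogens by atom environment:
  4 × C (aromatic): no H
  2 × C (aromatic): 1 H each → 2
  2 × N (charge +1): no H
  2 × O: no H
  2 × O (charge -1): no H
  1 × C: 3 H
  1 × O: 1 H
  Total hydrogens = 6.
Molecular formula: C7H6N2O5

C7H6N2O5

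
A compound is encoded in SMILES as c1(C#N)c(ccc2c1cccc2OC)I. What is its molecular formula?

C12H8INO

Heavy atoms from the SMILES: 12 C, 1 I, 1 N, 1 O.
Implicit hydrogens by atom environment:
  5 × C (aromatic): 1 H each → 5
  5 × C (aromatic): no H
  1 × C: 3 H
  1 × C: no H
  1 × I: no H
  1 × N: no H
  1 × O: no H
  Total hydrogens = 8.
Molecular formula: C12H8INO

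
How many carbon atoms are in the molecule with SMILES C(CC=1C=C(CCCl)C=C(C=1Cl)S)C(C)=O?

The symbol for carbon appears 12 times in the SMILES. (Cl is a single chlorine, not C + l.)

12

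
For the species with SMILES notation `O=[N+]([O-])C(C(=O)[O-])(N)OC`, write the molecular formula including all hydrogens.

Heavy atoms from the SMILES: 3 C, 2 N, 5 O.
Implicit hydrogens by atom environment:
  3 × O: no H
  2 × C: no H
  2 × O (charge -1): no H
  1 × C: 3 H
  1 × N: 2 H
  1 × N (charge +1): no H
  Total hydrogens = 5.
Net charge -1.
Molecular formula: C3H5N2O5-

C3H5N2O5-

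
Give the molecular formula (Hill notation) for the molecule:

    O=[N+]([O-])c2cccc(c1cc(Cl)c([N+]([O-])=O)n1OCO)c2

Heavy atoms from the SMILES: 11 C, 1 Cl, 3 N, 6 O.
Implicit hydrogens by atom environment:
  5 × C (aromatic): 1 H each → 5
  5 × C (aromatic): no H
  3 × O: no H
  2 × N (charge +1): no H
  2 × O (charge -1): no H
  1 × C: 2 H
  1 × Cl: no H
  1 × N (aromatic): no H
  1 × O: 1 H
  Total hydrogens = 8.
Molecular formula: C11H8ClN3O6

C11H8ClN3O6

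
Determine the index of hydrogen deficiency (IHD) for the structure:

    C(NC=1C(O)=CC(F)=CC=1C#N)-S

6

Molecular formula from the SMILES: C8H7FN2OS.
DoU = (2C + 2 + N − H − X)/2 = (2·8 + 2 + 2 − 7 − 1)/2 = 12/2 = 6.
(Structurally: 1 ring(s) + 5 π bond(s) = 6.)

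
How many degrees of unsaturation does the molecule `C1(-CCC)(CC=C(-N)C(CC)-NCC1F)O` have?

Molecular formula from the SMILES: C12H23FN2O.
DoU = (2C + 2 + N − H − X)/2 = (2·12 + 2 + 2 − 23 − 1)/2 = 4/2 = 2.
(Structurally: 1 ring(s) + 1 π bond(s) = 2.)

2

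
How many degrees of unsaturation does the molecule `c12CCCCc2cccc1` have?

5

Molecular formula from the SMILES: C10H12.
DoU = (2C + 2 + N − H − X)/2 = (2·10 + 2 + 0 − 12 − 0)/2 = 10/2 = 5.
(Structurally: 2 ring(s) + 3 π bond(s) = 5.)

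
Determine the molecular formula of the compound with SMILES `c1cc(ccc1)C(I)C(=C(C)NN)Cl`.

Heavy atoms from the SMILES: 10 C, 1 Cl, 1 I, 2 N.
Implicit hydrogens by atom environment:
  5 × C (aromatic): 1 H each → 5
  2 × C: no H
  1 × C: 3 H
  1 × C: 1 H
  1 × C (aromatic): no H
  1 × Cl: no H
  1 × I: no H
  1 × N: 2 H
  1 × N: 1 H
  Total hydrogens = 12.
Molecular formula: C10H12ClIN2

C10H12ClIN2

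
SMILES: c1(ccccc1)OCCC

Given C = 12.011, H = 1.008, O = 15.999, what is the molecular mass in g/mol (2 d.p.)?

Molecular formula: C9H12O.
M = 9×12.011 + 12×1.008 + 1×15.999 = 136.19 g/mol.

136.19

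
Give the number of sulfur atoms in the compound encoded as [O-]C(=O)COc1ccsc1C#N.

The symbol for sulfur appears 1 time in the SMILES.

1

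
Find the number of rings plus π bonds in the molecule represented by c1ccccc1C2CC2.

5

Molecular formula from the SMILES: C9H10.
DoU = (2C + 2 + N − H − X)/2 = (2·9 + 2 + 0 − 10 − 0)/2 = 10/2 = 5.
(Structurally: 2 ring(s) + 3 π bond(s) = 5.)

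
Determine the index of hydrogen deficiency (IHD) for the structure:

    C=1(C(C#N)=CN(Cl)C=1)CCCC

Molecular formula from the SMILES: C9H11ClN2.
DoU = (2C + 2 + N − H − X)/2 = (2·9 + 2 + 2 − 11 − 1)/2 = 10/2 = 5.
(Structurally: 1 ring(s) + 4 π bond(s) = 5.)

5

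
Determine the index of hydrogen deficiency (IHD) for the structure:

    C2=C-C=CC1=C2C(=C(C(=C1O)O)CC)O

7

Molecular formula from the SMILES: C12H12O3.
DoU = (2C + 2 + N − H − X)/2 = (2·12 + 2 + 0 − 12 − 0)/2 = 14/2 = 7.
(Structurally: 2 ring(s) + 5 π bond(s) = 7.)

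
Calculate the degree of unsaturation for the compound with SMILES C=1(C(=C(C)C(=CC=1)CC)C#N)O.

Molecular formula from the SMILES: C10H11NO.
DoU = (2C + 2 + N − H − X)/2 = (2·10 + 2 + 1 − 11 − 0)/2 = 12/2 = 6.
(Structurally: 1 ring(s) + 5 π bond(s) = 6.)

6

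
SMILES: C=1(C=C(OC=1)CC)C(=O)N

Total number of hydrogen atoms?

9

Hydrogens are implicit in SMILES; fill each atom to its normal valence:
  2 × C (aromatic): 1 H each → 2
  2 × C (aromatic): no H
  1 × C: 3 H
  1 × C: 2 H
  1 × C: no H
  1 × N: 2 H
  1 × O (aromatic): no H
  1 × O: no H
  Total hydrogens = 9.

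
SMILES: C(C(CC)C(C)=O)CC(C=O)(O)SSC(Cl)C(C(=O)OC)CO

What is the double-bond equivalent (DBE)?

3

Molecular formula from the SMILES: C14H23ClO6S2.
DoU = (2C + 2 + N − H − X)/2 = (2·14 + 2 + 0 − 23 − 1)/2 = 6/2 = 3.
(Structurally: 0 ring(s) + 3 π bond(s) = 3.)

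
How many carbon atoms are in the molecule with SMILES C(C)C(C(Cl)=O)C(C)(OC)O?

The symbol for carbon appears 7 times in the SMILES. (Cl is a single chlorine, not C + l.)

7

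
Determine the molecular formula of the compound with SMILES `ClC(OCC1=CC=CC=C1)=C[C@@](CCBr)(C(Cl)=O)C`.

Heavy atoms from the SMILES: 1 Br, 14 C, 2 Cl, 2 O.
Implicit hydrogens by atom environment:
  5 × C (aromatic): 1 H each → 5
  3 × C: 2 H each → 6
  3 × C: no H
  2 × Cl: no H
  2 × O: no H
  1 × Br: no H
  1 × C: 3 H
  1 × C: 1 H
  1 × C (aromatic): no H
  Total hydrogens = 15.
Molecular formula: C14H15BrCl2O2

C14H15BrCl2O2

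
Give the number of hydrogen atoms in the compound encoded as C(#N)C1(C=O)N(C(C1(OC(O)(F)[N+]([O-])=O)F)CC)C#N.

Hydrogens are implicit in SMILES; fill each atom to its normal valence:
  5 × C: no H
  3 × N: no H
  3 × O: no H
  2 × C: 1 H each → 2
  2 × F: no H
  1 × C: 3 H
  1 × C: 2 H
  1 × N (charge +1): no H
  1 × O: 1 H
  1 × O (charge -1): no H
  Total hydrogens = 8.

8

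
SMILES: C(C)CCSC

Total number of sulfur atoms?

The symbol for sulfur appears 1 time in the SMILES.

1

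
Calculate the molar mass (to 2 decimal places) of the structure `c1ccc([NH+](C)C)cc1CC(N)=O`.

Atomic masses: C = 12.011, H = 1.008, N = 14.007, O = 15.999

179.24

Molecular formula: C10H15N2O+.
M = 10×12.011 + 15×1.008 + 2×14.007 + 1×15.999 = 179.24 g/mol.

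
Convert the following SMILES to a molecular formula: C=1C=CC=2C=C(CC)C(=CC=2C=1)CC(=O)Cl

C14H13ClO

Heavy atoms from the SMILES: 14 C, 1 Cl, 1 O.
Implicit hydrogens by atom environment:
  6 × C (aromatic): 1 H each → 6
  4 × C (aromatic): no H
  2 × C: 2 H each → 4
  1 × C: 3 H
  1 × C: no H
  1 × Cl: no H
  1 × O: no H
  Total hydrogens = 13.
Molecular formula: C14H13ClO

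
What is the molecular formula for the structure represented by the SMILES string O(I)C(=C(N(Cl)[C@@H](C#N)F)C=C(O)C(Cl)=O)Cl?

Heavy atoms from the SMILES: 7 C, 3 Cl, 1 F, 1 I, 2 N, 3 O.
Implicit hydrogens by atom environment:
  5 × C: no H
  3 × Cl: no H
  2 × C: 1 H each → 2
  2 × N: no H
  2 × O: no H
  1 × F: no H
  1 × I: no H
  1 × O: 1 H
  Total hydrogens = 3.
Molecular formula: C7H3Cl3FIN2O3

C7H3Cl3FIN2O3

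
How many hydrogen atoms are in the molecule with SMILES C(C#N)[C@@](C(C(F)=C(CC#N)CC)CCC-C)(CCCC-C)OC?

Hydrogens are implicit in SMILES; fill each atom to its normal valence:
  10 × C: 2 H each → 20
  5 × C: no H
  4 × C: 3 H each → 12
  2 × N: no H
  1 × C: 1 H
  1 × F: no H
  1 × O: no H
  Total hydrogens = 33.

33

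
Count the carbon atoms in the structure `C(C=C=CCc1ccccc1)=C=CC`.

14

The symbol for carbon appears 14 times in the SMILES. Lowercase c denotes aromatic carbon and counts toward C.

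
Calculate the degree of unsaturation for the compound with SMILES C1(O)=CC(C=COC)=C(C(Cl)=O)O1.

5

Molecular formula from the SMILES: C8H7ClO4.
DoU = (2C + 2 + N − H − X)/2 = (2·8 + 2 + 0 − 7 − 1)/2 = 10/2 = 5.
(Structurally: 1 ring(s) + 4 π bond(s) = 5.)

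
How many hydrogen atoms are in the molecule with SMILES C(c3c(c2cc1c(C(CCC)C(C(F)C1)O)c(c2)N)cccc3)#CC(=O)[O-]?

Hydrogens are implicit in SMILES; fill each atom to its normal valence:
  6 × C (aromatic): 1 H each → 6
  6 × C (aromatic): no H
  3 × C: 2 H each → 6
  3 × C: 1 H each → 3
  3 × C: no H
  1 × C: 3 H
  1 × F: no H
  1 × N: 2 H
  1 × O: 1 H
  1 × O: no H
  1 × O (charge -1): no H
  Total hydrogens = 21.

21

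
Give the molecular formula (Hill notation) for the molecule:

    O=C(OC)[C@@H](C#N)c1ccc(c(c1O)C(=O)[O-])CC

Heavy atoms from the SMILES: 13 C, 1 N, 5 O.
Implicit hydrogens by atom environment:
  4 × C (aromatic): no H
  3 × C: no H
  3 × O: no H
  2 × C: 3 H each → 6
  2 × C (aromatic): 1 H each → 2
  1 × C: 2 H
  1 × C: 1 H
  1 × N: no H
  1 × O: 1 H
  1 × O (charge -1): no H
  Total hydrogens = 12.
Net charge -1.
Molecular formula: C13H12NO5-

C13H12NO5-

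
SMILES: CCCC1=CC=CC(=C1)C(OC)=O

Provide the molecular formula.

C11H14O2

Heavy atoms from the SMILES: 11 C, 2 O.
Implicit hydrogens by atom environment:
  4 × C (aromatic): 1 H each → 4
  2 × C: 3 H each → 6
  2 × C: 2 H each → 4
  2 × C (aromatic): no H
  2 × O: no H
  1 × C: no H
  Total hydrogens = 14.
Molecular formula: C11H14O2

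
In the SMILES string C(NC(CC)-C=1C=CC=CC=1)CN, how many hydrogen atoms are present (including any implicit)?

18

Hydrogens are implicit in SMILES; fill each atom to its normal valence:
  5 × C (aromatic): 1 H each → 5
  3 × C: 2 H each → 6
  1 × C: 3 H
  1 × C: 1 H
  1 × C (aromatic): no H
  1 × N: 2 H
  1 × N: 1 H
  Total hydrogens = 18.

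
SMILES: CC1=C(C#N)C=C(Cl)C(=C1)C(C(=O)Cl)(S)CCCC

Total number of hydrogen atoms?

Hydrogens are implicit in SMILES; fill each atom to its normal valence:
  4 × C (aromatic): no H
  3 × C: 2 H each → 6
  3 × C: no H
  2 × C: 3 H each → 6
  2 × C (aromatic): 1 H each → 2
  2 × Cl: no H
  1 × N: no H
  1 × O: no H
  1 × S: 1 H
  Total hydrogens = 15.

15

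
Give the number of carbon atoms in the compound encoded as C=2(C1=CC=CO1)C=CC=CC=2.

The symbol for carbon appears 10 times in the SMILES.

10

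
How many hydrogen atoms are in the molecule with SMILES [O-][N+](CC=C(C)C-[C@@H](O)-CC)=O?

Hydrogens are implicit in SMILES; fill each atom to its normal valence:
  3 × C: 2 H each → 6
  2 × C: 3 H each → 6
  2 × C: 1 H each → 2
  1 × C: no H
  1 × N (charge +1): no H
  1 × O: 1 H
  1 × O: no H
  1 × O (charge -1): no H
  Total hydrogens = 15.

15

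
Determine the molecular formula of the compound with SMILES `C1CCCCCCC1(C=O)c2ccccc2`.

C15H20O

Heavy atoms from the SMILES: 15 C, 1 O.
Implicit hydrogens by atom environment:
  7 × C: 2 H each → 14
  5 × C (aromatic): 1 H each → 5
  1 × C: 1 H
  1 × C: no H
  1 × C (aromatic): no H
  1 × O: no H
  Total hydrogens = 20.
Molecular formula: C15H20O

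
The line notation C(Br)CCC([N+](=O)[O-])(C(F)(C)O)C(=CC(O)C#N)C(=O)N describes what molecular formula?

C11H15BrFN3O5

Heavy atoms from the SMILES: 1 Br, 11 C, 1 F, 3 N, 5 O.
Implicit hydrogens by atom environment:
  5 × C: no H
  3 × C: 2 H each → 6
  2 × C: 1 H each → 2
  2 × O: 1 H each → 2
  2 × O: no H
  1 × Br: no H
  1 × C: 3 H
  1 × F: no H
  1 × N: 2 H
  1 × N: no H
  1 × N (charge +1): no H
  1 × O (charge -1): no H
  Total hydrogens = 15.
Molecular formula: C11H15BrFN3O5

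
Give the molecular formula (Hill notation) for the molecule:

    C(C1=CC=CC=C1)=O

Heavy atoms from the SMILES: 7 C, 1 O.
Implicit hydrogens by atom environment:
  5 × C (aromatic): 1 H each → 5
  1 × C: 1 H
  1 × C (aromatic): no H
  1 × O: no H
  Total hydrogens = 6.
Molecular formula: C7H6O

C7H6O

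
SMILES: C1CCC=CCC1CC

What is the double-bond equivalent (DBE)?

Molecular formula from the SMILES: C9H16.
DoU = (2C + 2 + N − H − X)/2 = (2·9 + 2 + 0 − 16 − 0)/2 = 4/2 = 2.
(Structurally: 1 ring(s) + 1 π bond(s) = 2.)

2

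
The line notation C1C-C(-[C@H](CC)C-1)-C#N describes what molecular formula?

C8H13N

Heavy atoms from the SMILES: 8 C, 1 N.
Implicit hydrogens by atom environment:
  4 × C: 2 H each → 8
  2 × C: 1 H each → 2
  1 × C: 3 H
  1 × C: no H
  1 × N: no H
  Total hydrogens = 13.
Molecular formula: C8H13N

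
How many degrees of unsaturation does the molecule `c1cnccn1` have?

Molecular formula from the SMILES: C4H4N2.
DoU = (2C + 2 + N − H − X)/2 = (2·4 + 2 + 2 − 4 − 0)/2 = 8/2 = 4.
(Structurally: 1 ring(s) + 3 π bond(s) = 4.)

4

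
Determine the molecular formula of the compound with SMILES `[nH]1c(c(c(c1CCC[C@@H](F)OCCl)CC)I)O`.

Heavy atoms from the SMILES: 11 C, 1 Cl, 1 F, 1 I, 1 N, 2 O.
Implicit hydrogens by atom environment:
  5 × C: 2 H each → 10
  4 × C (aromatic): no H
  1 × C: 3 H
  1 × C: 1 H
  1 × Cl: no H
  1 × F: no H
  1 × I: no H
  1 × N (aromatic): 1 H
  1 × O: 1 H
  1 × O: no H
  Total hydrogens = 16.
Molecular formula: C11H16ClFINO2

C11H16ClFINO2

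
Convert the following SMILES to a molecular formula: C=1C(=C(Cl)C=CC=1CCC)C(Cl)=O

Heavy atoms from the SMILES: 10 C, 2 Cl, 1 O.
Implicit hydrogens by atom environment:
  3 × C (aromatic): 1 H each → 3
  3 × C (aromatic): no H
  2 × C: 2 H each → 4
  2 × Cl: no H
  1 × C: 3 H
  1 × C: no H
  1 × O: no H
  Total hydrogens = 10.
Molecular formula: C10H10Cl2O

C10H10Cl2O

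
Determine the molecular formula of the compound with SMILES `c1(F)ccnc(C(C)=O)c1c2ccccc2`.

C13H10FNO

Heavy atoms from the SMILES: 13 C, 1 F, 1 N, 1 O.
Implicit hydrogens by atom environment:
  7 × C (aromatic): 1 H each → 7
  4 × C (aromatic): no H
  1 × C: 3 H
  1 × C: no H
  1 × F: no H
  1 × N (aromatic): no H
  1 × O: no H
  Total hydrogens = 10.
Molecular formula: C13H10FNO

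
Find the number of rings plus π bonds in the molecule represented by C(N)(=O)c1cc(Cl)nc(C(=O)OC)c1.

Molecular formula from the SMILES: C8H7ClN2O3.
DoU = (2C + 2 + N − H − X)/2 = (2·8 + 2 + 2 − 7 − 1)/2 = 12/2 = 6.
(Structurally: 1 ring(s) + 5 π bond(s) = 6.)

6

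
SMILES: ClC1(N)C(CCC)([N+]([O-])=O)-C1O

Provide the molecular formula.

Heavy atoms from the SMILES: 6 C, 1 Cl, 2 N, 3 O.
Implicit hydrogens by atom environment:
  2 × C: 2 H each → 4
  2 × C: no H
  1 × C: 3 H
  1 × C: 1 H
  1 × Cl: no H
  1 × N: 2 H
  1 × N (charge +1): no H
  1 × O: 1 H
  1 × O: no H
  1 × O (charge -1): no H
  Total hydrogens = 11.
Molecular formula: C6H11ClN2O3

C6H11ClN2O3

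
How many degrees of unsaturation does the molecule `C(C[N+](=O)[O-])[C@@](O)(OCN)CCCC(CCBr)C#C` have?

3

Molecular formula from the SMILES: C12H21BrN2O4.
DoU = (2C + 2 + N − H − X)/2 = (2·12 + 2 + 2 − 21 − 1)/2 = 6/2 = 3.
(Structurally: 0 ring(s) + 3 π bond(s) = 3.)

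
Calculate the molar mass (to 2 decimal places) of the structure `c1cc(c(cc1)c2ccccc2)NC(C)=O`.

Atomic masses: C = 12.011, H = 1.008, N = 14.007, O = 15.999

211.26

Molecular formula: C14H13NO.
M = 14×12.011 + 13×1.008 + 1×14.007 + 1×15.999 = 211.26 g/mol.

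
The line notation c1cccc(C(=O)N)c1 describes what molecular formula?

C7H7NO

Heavy atoms from the SMILES: 7 C, 1 N, 1 O.
Implicit hydrogens by atom environment:
  5 × C (aromatic): 1 H each → 5
  1 × C (aromatic): no H
  1 × C: no H
  1 × N: 2 H
  1 × O: no H
  Total hydrogens = 7.
Molecular formula: C7H7NO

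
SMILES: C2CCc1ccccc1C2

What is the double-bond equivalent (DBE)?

5

Molecular formula from the SMILES: C10H12.
DoU = (2C + 2 + N − H − X)/2 = (2·10 + 2 + 0 − 12 − 0)/2 = 10/2 = 5.
(Structurally: 2 ring(s) + 3 π bond(s) = 5.)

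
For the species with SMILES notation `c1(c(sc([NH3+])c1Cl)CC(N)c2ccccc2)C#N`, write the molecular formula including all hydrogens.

Heavy atoms from the SMILES: 13 C, 1 Cl, 3 N, 1 S.
Implicit hydrogens by atom environment:
  5 × C (aromatic): 1 H each → 5
  5 × C (aromatic): no H
  1 × C: 2 H
  1 × C: 1 H
  1 × C: no H
  1 × Cl: no H
  1 × N (charge +1): 3 H
  1 × N: 2 H
  1 × N: no H
  1 × S (aromatic): no H
  Total hydrogens = 13.
Net charge +1.
Molecular formula: C13H13ClN3S+

C13H13ClN3S+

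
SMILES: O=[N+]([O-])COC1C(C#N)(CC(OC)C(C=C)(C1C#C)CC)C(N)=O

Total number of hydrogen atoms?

21

Hydrogens are implicit in SMILES; fill each atom to its normal valence:
  5 × C: 1 H each → 5
  5 × C: no H
  4 × C: 2 H each → 8
  4 × O: no H
  2 × C: 3 H each → 6
  1 × N: 2 H
  1 × N (charge +1): no H
  1 × N: no H
  1 × O (charge -1): no H
  Total hydrogens = 21.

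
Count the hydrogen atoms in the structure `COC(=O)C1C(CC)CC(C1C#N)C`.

Hydrogens are implicit in SMILES; fill each atom to its normal valence:
  4 × C: 1 H each → 4
  3 × C: 3 H each → 9
  2 × C: 2 H each → 4
  2 × C: no H
  2 × O: no H
  1 × N: no H
  Total hydrogens = 17.

17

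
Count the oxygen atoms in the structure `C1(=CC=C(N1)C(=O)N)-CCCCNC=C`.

The symbol for oxygen appears 1 time in the SMILES.

1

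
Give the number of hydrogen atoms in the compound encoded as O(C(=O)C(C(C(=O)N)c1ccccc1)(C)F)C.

Hydrogens are implicit in SMILES; fill each atom to its normal valence:
  5 × C (aromatic): 1 H each → 5
  3 × C: no H
  3 × O: no H
  2 × C: 3 H each → 6
  1 × C: 1 H
  1 × C (aromatic): no H
  1 × F: no H
  1 × N: 2 H
  Total hydrogens = 14.

14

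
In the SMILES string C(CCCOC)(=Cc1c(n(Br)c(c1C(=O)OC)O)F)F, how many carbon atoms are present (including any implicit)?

The symbol for carbon appears 12 times in the SMILES. Lowercase c denotes aromatic carbon and counts toward C.

12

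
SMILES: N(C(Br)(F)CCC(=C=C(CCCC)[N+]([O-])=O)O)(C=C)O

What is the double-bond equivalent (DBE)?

Molecular formula from the SMILES: C12H18BrFN2O4.
DoU = (2C + 2 + N − H − X)/2 = (2·12 + 2 + 2 − 18 − 2)/2 = 8/2 = 4.
(Structurally: 0 ring(s) + 4 π bond(s) = 4.)

4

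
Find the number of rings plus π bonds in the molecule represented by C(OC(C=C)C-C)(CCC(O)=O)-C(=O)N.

Molecular formula from the SMILES: C10H17NO4.
DoU = (2C + 2 + N − H − X)/2 = (2·10 + 2 + 1 − 17 − 0)/2 = 6/2 = 3.
(Structurally: 0 ring(s) + 3 π bond(s) = 3.)

3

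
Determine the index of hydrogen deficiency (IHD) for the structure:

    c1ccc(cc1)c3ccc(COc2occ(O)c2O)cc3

Molecular formula from the SMILES: C17H14O4.
DoU = (2C + 2 + N − H − X)/2 = (2·17 + 2 + 0 − 14 − 0)/2 = 22/2 = 11.
(Structurally: 3 ring(s) + 8 π bond(s) = 11.)

11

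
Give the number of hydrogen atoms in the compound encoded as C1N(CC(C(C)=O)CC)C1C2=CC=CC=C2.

19

Hydrogens are implicit in SMILES; fill each atom to its normal valence:
  5 × C (aromatic): 1 H each → 5
  3 × C: 2 H each → 6
  2 × C: 3 H each → 6
  2 × C: 1 H each → 2
  1 × C (aromatic): no H
  1 × C: no H
  1 × N: no H
  1 × O: no H
  Total hydrogens = 19.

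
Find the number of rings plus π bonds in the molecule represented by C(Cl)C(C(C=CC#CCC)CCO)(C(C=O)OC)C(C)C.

4

Molecular formula from the SMILES: C17H27ClO3.
DoU = (2C + 2 + N − H − X)/2 = (2·17 + 2 + 0 − 27 − 1)/2 = 8/2 = 4.
(Structurally: 0 ring(s) + 4 π bond(s) = 4.)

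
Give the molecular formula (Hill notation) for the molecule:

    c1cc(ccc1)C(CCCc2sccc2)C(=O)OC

Heavy atoms from the SMILES: 16 C, 2 O, 1 S.
Implicit hydrogens by atom environment:
  8 × C (aromatic): 1 H each → 8
  3 × C: 2 H each → 6
  2 × C (aromatic): no H
  2 × O: no H
  1 × C: 3 H
  1 × C: 1 H
  1 × C: no H
  1 × S (aromatic): no H
  Total hydrogens = 18.
Molecular formula: C16H18O2S

C16H18O2S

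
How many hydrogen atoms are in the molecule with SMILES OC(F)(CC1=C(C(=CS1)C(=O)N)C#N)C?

Hydrogens are implicit in SMILES; fill each atom to its normal valence:
  3 × C (aromatic): no H
  3 × C: no H
  1 × C: 3 H
  1 × C: 2 H
  1 × C (aromatic): 1 H
  1 × F: no H
  1 × N: 2 H
  1 × N: no H
  1 × O: 1 H
  1 × O: no H
  1 × S (aromatic): no H
  Total hydrogens = 9.

9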